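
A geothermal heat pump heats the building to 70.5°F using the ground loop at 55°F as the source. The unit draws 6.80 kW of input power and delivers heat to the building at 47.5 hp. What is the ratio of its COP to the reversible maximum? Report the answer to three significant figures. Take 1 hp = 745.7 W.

0.152

Converting, Q̇_H = 47.50 hp = 35.42 kW, so COP_actual = Q̇_H/Ẇ = 35.42/6.800 = 5.209.
In absolute terms T_C = 285.93 K and T_H = 294.54 K, so ΔT = 8.611 K.
COP_Carnot = T_H/ΔT = 294.54/8.611 = 34.20.
η_II = COP_actual/COP_Carnot = 5.209/34.20 = 0.1523.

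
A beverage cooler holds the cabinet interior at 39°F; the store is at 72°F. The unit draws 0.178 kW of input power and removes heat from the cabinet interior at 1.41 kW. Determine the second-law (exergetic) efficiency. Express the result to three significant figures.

COP_actual = Q̇_C/Ẇ = 1.410/0.1780 = 7.921.
In absolute terms T_C = 277.04 K and T_H = 295.37 K, so ΔT = 18.33 K.
COP_Carnot = T_C/ΔT = 277.04/18.33 = 15.11.
η_II = COP_actual/COP_Carnot = 7.921/15.11 = 0.5242.

0.524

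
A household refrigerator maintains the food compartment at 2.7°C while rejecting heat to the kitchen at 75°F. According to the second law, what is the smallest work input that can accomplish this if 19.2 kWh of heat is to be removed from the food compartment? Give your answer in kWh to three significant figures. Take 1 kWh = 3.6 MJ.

In absolute terms T_C = 275.85 K and T_H = 297.04 K, so ΔT = 21.19 K.
The reversible limit is COP_R = T_C/ΔT = 13.02, so W_min = Q_C/COP = Q_C·ΔT/T_C.
W_min = 19.20 × 21.19/275.85 = 1.475 kWh.

1.47 kWh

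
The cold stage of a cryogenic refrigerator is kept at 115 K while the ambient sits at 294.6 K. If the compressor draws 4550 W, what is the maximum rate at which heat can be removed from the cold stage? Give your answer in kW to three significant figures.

The reservoir spacing is ΔT = 294.6 − 115 = 179.6 K.
COP_Carnot = T_C/ΔT = 115.00/179.6 = 0.6403.
Q̇_max = COP_Carnot × Ẇ = 0.6403 × 4550 W = 2913 W = 2.913 kW.

2.91 kW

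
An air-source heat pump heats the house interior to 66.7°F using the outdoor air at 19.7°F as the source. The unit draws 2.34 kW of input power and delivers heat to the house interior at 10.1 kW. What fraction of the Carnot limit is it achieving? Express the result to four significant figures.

COP_actual = Q̇_H/Ẇ = 10.10/2.340 = 4.316.
In absolute terms T_C = 266.32 K and T_H = 292.43 K, so ΔT = 26.11 K.
COP_Carnot = T_H/ΔT = 292.43/26.11 = 11.20.
η_II = COP_actual/COP_Carnot = 4.316/11.20 = 0.3854.

0.3854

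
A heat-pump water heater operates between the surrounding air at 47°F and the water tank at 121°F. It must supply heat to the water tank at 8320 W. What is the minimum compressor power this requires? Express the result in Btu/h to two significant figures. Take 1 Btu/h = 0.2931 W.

3600 Btu/h

In absolute terms T_C = 281.48 K and T_H = 322.59 K, so ΔT = 41.11 K.
COP_Carnot = T_H/ΔT = 322.59/41.11 = 7.847.
Ẇ_min = Q̇/COP_Carnot = 8320/7.847 = 1060 W = 3618 Btu/h.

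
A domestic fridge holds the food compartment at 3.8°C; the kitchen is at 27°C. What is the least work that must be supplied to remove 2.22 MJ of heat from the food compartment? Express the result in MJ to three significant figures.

0.186 MJ

In absolute terms T_C = 276.95 K and T_H = 300.15 K, so ΔT = 23.20 K.
The reversible limit is COP_R = T_C/ΔT = 11.94, so W_min = Q_C/COP = Q_C·ΔT/T_C.
W_min = 2.220 × 23.20/276.95 = 0.1860 MJ.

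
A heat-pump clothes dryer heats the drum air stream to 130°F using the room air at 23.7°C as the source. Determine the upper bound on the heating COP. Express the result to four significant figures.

10.66

In absolute terms T_C = 296.85 K and T_H = 327.59 K, so ΔT = 30.74 K.
For a reversible cycle, COP_Carnot = T_H/ΔT = 327.59/30.74 = 10.66.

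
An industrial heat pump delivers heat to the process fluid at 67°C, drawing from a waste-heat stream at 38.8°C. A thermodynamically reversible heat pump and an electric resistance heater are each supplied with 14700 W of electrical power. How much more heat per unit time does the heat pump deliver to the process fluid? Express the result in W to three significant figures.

In absolute terms T_C = 311.95 K and T_H = 340.15 K, so ΔT = 28.20 K.
COP_Carnot = T_H/ΔT = 340.15/28.20 = 12.06.
The heat pump delivers Q̇_H = COP × Ẇ = 177300 W; the resistance heater delivers Ẇ = 14700 W.
Extra = (COP − 1)·Ẇ = 162600 W.

163000 W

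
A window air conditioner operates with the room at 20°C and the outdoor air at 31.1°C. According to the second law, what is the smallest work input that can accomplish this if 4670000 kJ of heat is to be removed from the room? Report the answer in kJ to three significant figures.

177000 kJ

In absolute terms T_C = 293.15 K and T_H = 304.25 K, so ΔT = 11.10 K.
The reversible limit is COP_R = T_C/ΔT = 26.41, so W_min = Q_C/COP = Q_C·ΔT/T_C.
W_min = 4670000 × 11.10/293.15 = 176800 kJ.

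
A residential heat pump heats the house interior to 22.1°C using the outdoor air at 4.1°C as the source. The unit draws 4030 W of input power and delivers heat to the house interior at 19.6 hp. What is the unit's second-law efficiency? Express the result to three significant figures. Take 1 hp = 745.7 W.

Converting, Q̇_H = 19.60 hp = 14620 W, so COP_actual = Q̇_H/Ẇ = 14620/4030 = 3.627.
In absolute terms T_C = 277.25 K and T_H = 295.25 K, so ΔT = 18.00 K.
COP_Carnot = T_H/ΔT = 295.25/18.00 = 16.40.
η_II = COP_actual/COP_Carnot = 3.627/16.40 = 0.2211.

0.221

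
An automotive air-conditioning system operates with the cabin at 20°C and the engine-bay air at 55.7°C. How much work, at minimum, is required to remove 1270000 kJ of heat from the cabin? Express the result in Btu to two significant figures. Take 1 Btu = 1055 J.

150000 Btu

In absolute terms T_C = 293.15 K and T_H = 328.85 K, so ΔT = 35.70 K.
The reversible limit is COP_R = T_C/ΔT = 8.211, so W_min = Q_C/COP = Q_C·ΔT/T_C.
W_min = 1270000 × 35.70/293.15 = 154700 kJ = 146600 Btu.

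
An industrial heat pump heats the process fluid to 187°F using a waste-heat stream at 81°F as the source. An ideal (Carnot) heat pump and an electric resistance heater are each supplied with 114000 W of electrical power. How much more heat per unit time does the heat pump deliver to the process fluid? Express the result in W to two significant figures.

580000 W

In absolute terms T_C = 300.37 K and T_H = 359.26 K, so ΔT = 58.89 K.
COP_Carnot = T_H/ΔT = 359.26/58.89 = 6.101.
The heat pump delivers Q̇_H = COP × Ẇ = 695500 W; the resistance heater delivers Ẇ = 114000 W.
Extra = (COP − 1)·Ẇ = 581500 W.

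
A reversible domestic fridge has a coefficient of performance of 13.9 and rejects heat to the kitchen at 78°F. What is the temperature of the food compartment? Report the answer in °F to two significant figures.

For a Carnot refrigerator COP_R = T_C/(T_H − T_C), so T_C = COP·T_H/(1 + COP).
With T_H = 298.71 K, T_C = 13.9 × 298.71/14.90 = 278.66 K.
Converting, 278.66 K = 41.91°F.

42 °F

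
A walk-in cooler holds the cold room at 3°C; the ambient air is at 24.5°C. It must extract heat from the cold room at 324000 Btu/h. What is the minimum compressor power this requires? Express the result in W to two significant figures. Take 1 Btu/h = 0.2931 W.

In absolute terms T_C = 276.15 K and T_H = 297.65 K, so ΔT = 21.50 K.
COP_Carnot = T_C/ΔT = 276.15/21.50 = 12.84.
Ẇ_min = Q̇/COP_Carnot = 324000/12.84 = 25230 Btu/h = 7394 W.

7400 W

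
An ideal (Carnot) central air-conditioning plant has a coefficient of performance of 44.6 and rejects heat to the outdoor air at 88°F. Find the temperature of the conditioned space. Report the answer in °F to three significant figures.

76.0 °F

For a Carnot refrigerator COP_R = T_C/(T_H − T_C), so T_C = COP·T_H/(1 + COP).
With T_H = 304.26 K, T_C = 44.6 × 304.26/45.60 = 297.59 K.
Converting, 297.59 K = 75.99°F.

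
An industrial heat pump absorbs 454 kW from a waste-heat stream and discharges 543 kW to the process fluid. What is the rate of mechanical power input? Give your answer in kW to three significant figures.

For a cyclic device the first law requires Q̇_H = Q̇_C + Ẇ.
Ẇ = Q̇_H − Q̇_C = 89.00 kW.

89.0 kW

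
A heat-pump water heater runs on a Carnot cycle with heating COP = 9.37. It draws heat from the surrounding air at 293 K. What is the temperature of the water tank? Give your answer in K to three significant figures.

328 K

COP_HP = T_H/(T_H − T_C) rearranges to T_H = COP·T_C/(COP − 1).
With T_C = 293.00 K, T_H = 9.37 × 293.00/8.370 = 328.01 K.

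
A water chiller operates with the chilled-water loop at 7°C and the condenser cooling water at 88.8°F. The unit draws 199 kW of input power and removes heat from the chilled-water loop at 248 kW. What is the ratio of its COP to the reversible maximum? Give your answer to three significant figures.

COP_actual = Q̇_C/Ẇ = 248.0/199.0 = 1.246.
In absolute terms T_C = 280.15 K and T_H = 304.71 K, so ΔT = 24.56 K.
COP_Carnot = T_C/ΔT = 280.15/24.56 = 11.41.
η_II = COP_actual/COP_Carnot = 1.246/11.41 = 0.1092.

0.109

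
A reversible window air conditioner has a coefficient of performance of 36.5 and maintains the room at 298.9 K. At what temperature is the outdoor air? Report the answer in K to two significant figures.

COP_R = T_C/(T_H − T_C) gives T_H − T_C = T_C/COP.
With T_C = 298.90 K, T_H = 298.90 × (1 + 1/36.5) = 307.09 K.

310 K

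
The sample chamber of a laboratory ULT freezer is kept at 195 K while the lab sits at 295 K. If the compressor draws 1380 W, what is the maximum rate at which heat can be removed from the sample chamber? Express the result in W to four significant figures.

The reservoir spacing is ΔT = 295 − 195 = 100.0 K.
COP_Carnot = T_C/ΔT = 195.00/100.0 = 1.950.
Q̇_max = COP_Carnot × Ẇ = 1.950 × 1380 W = 2691 W.

2691 W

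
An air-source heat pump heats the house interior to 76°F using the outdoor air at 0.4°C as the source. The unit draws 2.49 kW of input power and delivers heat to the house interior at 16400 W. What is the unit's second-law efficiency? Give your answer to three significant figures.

0.532

Converting, Q̇_H = 16400 W = 16.40 kW, so COP_actual = Q̇_H/Ẇ = 16.40/2.490 = 6.586.
In absolute terms T_C = 273.55 K and T_H = 297.59 K, so ΔT = 24.04 K.
COP_Carnot = T_H/ΔT = 297.59/24.04 = 12.38.
η_II = COP_actual/COP_Carnot = 6.586/12.38 = 0.5322.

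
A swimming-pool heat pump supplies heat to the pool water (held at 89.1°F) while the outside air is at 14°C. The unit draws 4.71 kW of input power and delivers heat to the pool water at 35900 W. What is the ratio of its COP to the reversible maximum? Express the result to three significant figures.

0.443

Converting, Q̇_H = 35900 W = 35.90 kW, so COP_actual = Q̇_H/Ẇ = 35.90/4.710 = 7.622.
In absolute terms T_C = 287.15 K and T_H = 304.87 K, so ΔT = 17.72 K.
COP_Carnot = T_H/ΔT = 304.87/17.72 = 17.20.
η_II = COP_actual/COP_Carnot = 7.622/17.20 = 0.4431.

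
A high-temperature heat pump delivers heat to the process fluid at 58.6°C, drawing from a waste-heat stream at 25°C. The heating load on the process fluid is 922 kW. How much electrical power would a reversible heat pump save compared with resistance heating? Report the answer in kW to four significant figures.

In absolute terms T_C = 298.15 K and T_H = 331.75 K, so ΔT = 33.60 K.
COP_Carnot = T_H/ΔT = 331.75/33.60 = 9.874.
Resistance heating needs Ẇ_res = Q̇_H = 922.0 kW; the reversible heat pump needs only Ẇ_hp = Q̇_H/COP = 93.38 kW.
Saving = 922.0 − 93.38 = 828.6 kW.

828.6 kW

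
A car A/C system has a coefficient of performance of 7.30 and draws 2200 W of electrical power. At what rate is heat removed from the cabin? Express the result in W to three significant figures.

Q̇_C = COP × Ẇ = 7.30 × 2200 = 16060 W.

16100 W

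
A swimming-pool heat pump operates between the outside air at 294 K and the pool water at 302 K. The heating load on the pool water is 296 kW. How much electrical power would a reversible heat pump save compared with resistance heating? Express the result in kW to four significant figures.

288.2 kW

The reservoir spacing is ΔT = 302 − 294 = 8.000 K.
COP_Carnot = T_H/ΔT = 302.00/8.000 = 37.75.
Resistance heating needs Ẇ_res = Q̇_H = 296.0 kW; the reversible heat pump needs only Ẇ_hp = Q̇_H/COP = 7.841 kW.
Saving = 296.0 − 7.841 = 288.2 kW.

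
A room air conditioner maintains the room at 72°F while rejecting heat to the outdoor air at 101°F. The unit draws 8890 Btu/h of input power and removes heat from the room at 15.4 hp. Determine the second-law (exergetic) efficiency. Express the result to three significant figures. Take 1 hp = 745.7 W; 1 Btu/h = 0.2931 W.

Converting, Q̇_C = 15.40 hp = 39180 Btu/h, so COP_actual = Q̇_C/Ẇ = 39180/8890 = 4.407.
In absolute terms T_C = 295.37 K and T_H = 311.48 K, so ΔT = 16.11 K.
COP_Carnot = T_C/ΔT = 295.37/16.11 = 18.33.
η_II = COP_actual/COP_Carnot = 4.407/18.33 = 0.2404.

0.240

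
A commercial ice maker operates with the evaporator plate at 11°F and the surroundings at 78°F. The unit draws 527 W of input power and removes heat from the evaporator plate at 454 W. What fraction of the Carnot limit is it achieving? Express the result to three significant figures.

COP_actual = Q̇_C/Ẇ = 454.0/527.0 = 0.8615.
In absolute terms T_C = 261.48 K and T_H = 298.71 K, so ΔT = 37.22 K.
COP_Carnot = T_C/ΔT = 261.48/37.22 = 7.025.
η_II = COP_actual/COP_Carnot = 0.8615/7.025 = 0.1226.

0.123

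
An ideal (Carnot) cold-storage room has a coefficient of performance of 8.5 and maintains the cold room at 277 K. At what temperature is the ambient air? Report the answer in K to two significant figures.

COP_R = T_C/(T_H − T_C) gives T_H − T_C = T_C/COP.
With T_C = 277.00 K, T_H = 277.00 × (1 + 1/8.5) = 309.59 K.

310 K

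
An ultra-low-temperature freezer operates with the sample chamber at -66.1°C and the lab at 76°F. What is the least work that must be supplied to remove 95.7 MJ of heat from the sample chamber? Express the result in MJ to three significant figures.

In absolute terms T_C = 207.05 K and T_H = 297.59 K, so ΔT = 90.54 K.
The reversible limit is COP_R = T_C/ΔT = 2.287, so W_min = Q_C/COP = Q_C·ΔT/T_C.
W_min = 95.70 × 90.54/207.05 = 41.85 MJ.

41.9 MJ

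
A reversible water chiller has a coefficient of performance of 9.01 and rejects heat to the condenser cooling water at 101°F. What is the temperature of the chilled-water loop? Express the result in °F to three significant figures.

45.0 °F

For a Carnot refrigerator COP_R = T_C/(T_H − T_C), so T_C = COP·T_H/(1 + COP).
With T_H = 311.48 K, T_C = 9.01 × 311.48/10.01 = 280.37 K.
Converting, 280.37 K = 44.99°F.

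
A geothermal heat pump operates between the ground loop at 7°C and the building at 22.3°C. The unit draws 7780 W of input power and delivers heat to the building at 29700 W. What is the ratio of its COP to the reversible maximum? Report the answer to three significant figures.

COP_actual = Q̇_H/Ẇ = 29700/7780 = 3.817.
In absolute terms T_C = 280.15 K and T_H = 295.45 K, so ΔT = 15.30 K.
COP_Carnot = T_H/ΔT = 295.45/15.30 = 19.31.
η_II = COP_actual/COP_Carnot = 3.817/19.31 = 0.1977.

0.198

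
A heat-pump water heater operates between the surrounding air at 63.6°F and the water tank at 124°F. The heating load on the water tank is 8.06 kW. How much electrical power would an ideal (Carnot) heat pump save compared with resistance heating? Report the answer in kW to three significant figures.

7.23 kW

In absolute terms T_C = 290.71 K and T_H = 324.26 K, so ΔT = 33.56 K.
COP_Carnot = T_H/ΔT = 324.26/33.56 = 9.663.
Resistance heating needs Ẇ_res = Q̇_H = 8.060 kW; the reversible heat pump needs only Ẇ_hp = Q̇_H/COP = 0.8341 kW.
Saving = 8.060 − 0.8341 = 7.226 kW.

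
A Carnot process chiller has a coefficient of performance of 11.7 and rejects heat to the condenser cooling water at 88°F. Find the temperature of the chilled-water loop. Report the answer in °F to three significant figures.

44.9 °F

For a Carnot refrigerator COP_R = T_C/(T_H − T_C), so T_C = COP·T_H/(1 + COP).
With T_H = 304.26 K, T_C = 11.7 × 304.26/12.70 = 280.30 K.
Converting, 280.30 K = 44.88°F.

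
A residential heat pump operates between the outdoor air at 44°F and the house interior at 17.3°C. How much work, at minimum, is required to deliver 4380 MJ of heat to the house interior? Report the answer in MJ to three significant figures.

In absolute terms T_C = 279.82 K and T_H = 290.45 K, so ΔT = 10.63 K.
The reversible limit is COP_HP = T_H/ΔT = 27.32, so W_min = Q_H/COP = Q_H·ΔT/T_H.
W_min = 4380 × 10.63/290.45 = 160.4 MJ.

160 MJ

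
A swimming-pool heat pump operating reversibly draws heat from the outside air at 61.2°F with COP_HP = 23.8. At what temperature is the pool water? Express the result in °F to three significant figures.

84.0 °F

COP_HP = T_H/(T_H − T_C) rearranges to T_H = COP·T_C/(COP − 1).
With T_C = 289.37 K, T_H = 23.8 × 289.37/22.80 = 302.06 K.
Converting, 302.06 K = 84.05°F.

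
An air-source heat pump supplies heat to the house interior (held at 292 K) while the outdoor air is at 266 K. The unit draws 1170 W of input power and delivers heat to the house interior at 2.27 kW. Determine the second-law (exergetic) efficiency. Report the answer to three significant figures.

0.173

Converting, Q̇_H = 2.270 kW = 2270 W, so COP_actual = Q̇_H/Ẇ = 2270/1170 = 1.940.
The reservoir spacing is ΔT = 292 − 266 = 26.00 K.
COP_Carnot = T_H/ΔT = 292.00/26.00 = 11.23.
η_II = COP_actual/COP_Carnot = 1.940/11.23 = 0.1728.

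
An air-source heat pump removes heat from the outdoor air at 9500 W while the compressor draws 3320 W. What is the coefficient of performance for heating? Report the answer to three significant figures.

3.86

The first law gives Q̇_H = Q̇_C + Ẇ, so the three rates are Q̇_C = 9500, Q̇_H = 12820, Ẇ = 3320 W.
COP_HP = Q̇_H/Ẇ = 12820/3320 = 3.861.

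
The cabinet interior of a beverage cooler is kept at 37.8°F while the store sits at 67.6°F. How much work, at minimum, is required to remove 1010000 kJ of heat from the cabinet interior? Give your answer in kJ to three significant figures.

In absolute terms T_C = 276.37 K and T_H = 292.93 K, so ΔT = 16.56 K.
The reversible limit is COP_R = T_C/ΔT = 16.69, so W_min = Q_C/COP = Q_C·ΔT/T_C.
W_min = 1010000 × 16.56/276.37 = 60500 kJ.

60500 kJ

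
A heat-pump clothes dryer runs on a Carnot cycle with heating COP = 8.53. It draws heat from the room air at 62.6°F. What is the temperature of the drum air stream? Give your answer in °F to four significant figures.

132.0 °F

COP_HP = T_H/(T_H − T_C) rearranges to T_H = COP·T_C/(COP − 1).
With T_C = 290.15 K, T_H = 8.53 × 290.15/7.530 = 328.68 K.
Converting, 328.68 K = 131.96°F.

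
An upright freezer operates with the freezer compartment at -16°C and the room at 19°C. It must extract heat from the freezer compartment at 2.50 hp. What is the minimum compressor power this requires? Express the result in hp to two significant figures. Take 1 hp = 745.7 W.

0.34 hp

In absolute terms T_C = 257.15 K and T_H = 292.15 K, so ΔT = 35.00 K.
COP_Carnot = T_C/ΔT = 257.15/35.00 = 7.347.
Ẇ_min = Q̇/COP_Carnot = 2.500/7.347 = 0.3403 hp.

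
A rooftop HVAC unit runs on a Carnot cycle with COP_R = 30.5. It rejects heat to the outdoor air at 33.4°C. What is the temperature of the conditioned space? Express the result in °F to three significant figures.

For a Carnot refrigerator COP_R = T_C/(T_H − T_C), so T_C = COP·T_H/(1 + COP).
With T_H = 306.55 K, T_C = 30.5 × 306.55/31.50 = 296.82 K.
Converting, 296.82 K = 74.60°F.

74.6 °F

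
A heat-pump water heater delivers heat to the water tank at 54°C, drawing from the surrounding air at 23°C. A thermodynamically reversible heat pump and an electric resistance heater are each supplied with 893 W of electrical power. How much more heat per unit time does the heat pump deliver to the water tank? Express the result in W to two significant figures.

In absolute terms T_C = 296.15 K and T_H = 327.15 K, so ΔT = 31.00 K.
COP_Carnot = T_H/ΔT = 327.15/31.00 = 10.55.
The heat pump delivers Q̇_H = COP × Ẇ = 9424 W; the resistance heater delivers Ẇ = 893.0 W.
Extra = (COP − 1)·Ẇ = 8531 W.

8500 W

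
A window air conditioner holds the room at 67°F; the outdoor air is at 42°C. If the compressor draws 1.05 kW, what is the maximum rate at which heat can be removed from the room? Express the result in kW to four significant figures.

13.62 kW

In absolute terms T_C = 292.59 K and T_H = 315.15 K, so ΔT = 22.56 K.
COP_Carnot = T_C/ΔT = 292.59/22.56 = 12.97.
Q̇_max = COP_Carnot × Ẇ = 12.97 × 1.050 kW = 13.62 kW.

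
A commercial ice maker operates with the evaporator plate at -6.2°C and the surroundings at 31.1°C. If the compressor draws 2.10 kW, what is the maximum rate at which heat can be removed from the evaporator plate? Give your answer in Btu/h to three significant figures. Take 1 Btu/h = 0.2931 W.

In absolute terms T_C = 266.95 K and T_H = 304.25 K, so ΔT = 37.30 K.
COP_Carnot = T_C/ΔT = 266.95/37.30 = 7.157.
Q̇_max = COP_Carnot × Ẇ = 7.157 × 2.100 kW = 15.03 kW = 51280 Btu/h.

51300 Btu/h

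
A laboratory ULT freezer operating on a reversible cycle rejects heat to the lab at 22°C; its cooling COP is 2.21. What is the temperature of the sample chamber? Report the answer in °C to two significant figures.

For a Carnot refrigerator COP_R = T_C/(T_H − T_C), so T_C = COP·T_H/(1 + COP).
With T_H = 295.15 K, T_C = 2.21 × 295.15/3.210 = 203.20 K.
Converting, 203.20 K = -69.95°C.

-70 °C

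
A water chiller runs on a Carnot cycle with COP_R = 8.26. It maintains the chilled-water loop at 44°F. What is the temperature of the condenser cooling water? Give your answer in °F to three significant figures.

105 °F

COP_R = T_C/(T_H − T_C) gives T_H − T_C = T_C/COP.
With T_C = 279.82 K, T_H = 279.82 × (1 + 1/8.26) = 313.69 K.
Converting, 313.69 K = 104.98°F.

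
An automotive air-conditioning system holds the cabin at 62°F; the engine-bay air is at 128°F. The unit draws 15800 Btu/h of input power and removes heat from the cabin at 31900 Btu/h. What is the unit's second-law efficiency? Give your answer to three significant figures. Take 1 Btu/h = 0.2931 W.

0.255

COP_actual = Q̇_C/Ẇ = 31900/15800 = 2.019.
In absolute terms T_C = 289.82 K and T_H = 326.48 K, so ΔT = 36.67 K.
COP_Carnot = T_C/ΔT = 289.82/36.67 = 7.904.
η_II = COP_actual/COP_Carnot = 2.019/7.904 = 0.2554.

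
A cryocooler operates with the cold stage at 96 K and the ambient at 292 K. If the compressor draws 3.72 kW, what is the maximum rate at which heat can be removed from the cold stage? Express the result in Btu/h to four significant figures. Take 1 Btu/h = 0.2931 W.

The reservoir spacing is ΔT = 292 − 96 = 196.0 K.
COP_Carnot = T_C/ΔT = 96.00/196.0 = 0.4898.
Q̇_max = COP_Carnot × Ẇ = 0.4898 × 3.720 kW = 1.822 kW = 6216 Btu/h.

6216 Btu/h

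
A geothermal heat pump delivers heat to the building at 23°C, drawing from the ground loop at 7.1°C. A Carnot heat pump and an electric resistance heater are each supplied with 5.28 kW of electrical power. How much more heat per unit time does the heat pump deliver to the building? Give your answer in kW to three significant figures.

In absolute terms T_C = 280.25 K and T_H = 296.15 K, so ΔT = 15.90 K.
COP_Carnot = T_H/ΔT = 296.15/15.90 = 18.63.
The heat pump delivers Q̇_H = COP × Ẇ = 98.34 kW; the resistance heater delivers Ẇ = 5.280 kW.
Extra = (COP − 1)·Ẇ = 93.06 kW.

93.1 kW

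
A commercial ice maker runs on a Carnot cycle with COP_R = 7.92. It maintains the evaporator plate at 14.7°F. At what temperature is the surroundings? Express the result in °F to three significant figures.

COP_R = T_C/(T_H − T_C) gives T_H − T_C = T_C/COP.
With T_C = 263.54 K, T_H = 263.54 × (1 + 1/7.92) = 296.81 K.
Converting, 296.81 K = 74.60°F.

74.6 °F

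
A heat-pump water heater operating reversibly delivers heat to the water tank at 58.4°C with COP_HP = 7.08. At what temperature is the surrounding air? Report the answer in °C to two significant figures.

COP_HP = T_H/(T_H − T_C) gives T_H − T_C = T_H/COP.
With T_H = 331.55 K, T_C = 331.55 × (1 − 1/7.08) = 284.72 K.
Converting, 284.72 K = 11.57°C.

12 °C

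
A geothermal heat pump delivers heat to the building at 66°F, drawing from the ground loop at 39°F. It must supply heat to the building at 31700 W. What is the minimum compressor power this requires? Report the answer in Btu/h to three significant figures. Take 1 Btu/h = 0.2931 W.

In absolute terms T_C = 277.04 K and T_H = 292.04 K, so ΔT = 15.00 K.
COP_Carnot = T_H/ΔT = 292.04/15.00 = 19.47.
Ẇ_min = Q̇/COP_Carnot = 31700/19.47 = 1628 W = 5555 Btu/h.

5560 Btu/h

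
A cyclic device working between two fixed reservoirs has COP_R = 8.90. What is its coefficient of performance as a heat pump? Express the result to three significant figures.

9.90

The first law on one cycle gives Q_H = Q_C + W, so Q_H/W = Q_C/W + 1.
COP_HP = COP_R + 1 = 8.90 + 1 = 9.90.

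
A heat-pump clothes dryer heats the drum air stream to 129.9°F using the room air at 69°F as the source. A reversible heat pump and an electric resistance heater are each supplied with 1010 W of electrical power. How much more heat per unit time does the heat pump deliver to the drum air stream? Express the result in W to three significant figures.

8770 W

In absolute terms T_C = 293.71 K and T_H = 327.54 K, so ΔT = 33.83 K.
COP_Carnot = T_H/ΔT = 327.54/33.83 = 9.681.
The heat pump delivers Q̇_H = COP × Ẇ = 9778 W; the resistance heater delivers Ẇ = 1010 W.
Extra = (COP − 1)·Ẇ = 8768 W.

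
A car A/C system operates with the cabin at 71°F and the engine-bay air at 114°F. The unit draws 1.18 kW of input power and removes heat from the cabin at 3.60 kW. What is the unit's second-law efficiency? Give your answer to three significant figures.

COP_actual = Q̇_C/Ẇ = 3.600/1.180 = 3.051.
In absolute terms T_C = 294.82 K and T_H = 318.71 K, so ΔT = 23.89 K.
COP_Carnot = T_C/ΔT = 294.82/23.89 = 12.34.
η_II = COP_actual/COP_Carnot = 3.051/12.34 = 0.2472.

0.247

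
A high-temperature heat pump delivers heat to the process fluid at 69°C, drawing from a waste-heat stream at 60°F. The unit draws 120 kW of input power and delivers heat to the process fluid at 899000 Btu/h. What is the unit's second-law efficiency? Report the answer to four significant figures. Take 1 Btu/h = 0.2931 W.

0.3430

Converting, Q̇_H = 899000 Btu/h = 263.5 kW, so COP_actual = Q̇_H/Ẇ = 263.5/120.0 = 2.196.
In absolute terms T_C = 288.71 K and T_H = 342.15 K, so ΔT = 53.44 K.
COP_Carnot = T_H/ΔT = 342.15/53.44 = 6.402.
η_II = COP_actual/COP_Carnot = 2.196/6.402 = 0.3430.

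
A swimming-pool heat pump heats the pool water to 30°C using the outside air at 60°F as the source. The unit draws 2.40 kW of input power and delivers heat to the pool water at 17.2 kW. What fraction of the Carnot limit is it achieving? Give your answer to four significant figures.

0.3415

COP_actual = Q̇_H/Ẇ = 17.20/2.400 = 7.167.
In absolute terms T_C = 288.71 K and T_H = 303.15 K, so ΔT = 14.44 K.
COP_Carnot = T_H/ΔT = 303.15/14.44 = 20.99.
η_II = COP_actual/COP_Carnot = 7.167/20.99 = 0.3415.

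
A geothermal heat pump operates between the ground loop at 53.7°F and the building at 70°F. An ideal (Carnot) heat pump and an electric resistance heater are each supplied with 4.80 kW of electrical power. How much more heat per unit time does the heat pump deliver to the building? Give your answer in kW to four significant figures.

151.2 kW

In absolute terms T_C = 285.21 K and T_H = 294.26 K, so ΔT = 9.056 K.
COP_Carnot = T_H/ΔT = 294.26/9.056 = 32.50.
The heat pump delivers Q̇_H = COP × Ẇ = 156.0 kW; the resistance heater delivers Ẇ = 4.800 kW.
Extra = (COP − 1)·Ẇ = 151.2 kW.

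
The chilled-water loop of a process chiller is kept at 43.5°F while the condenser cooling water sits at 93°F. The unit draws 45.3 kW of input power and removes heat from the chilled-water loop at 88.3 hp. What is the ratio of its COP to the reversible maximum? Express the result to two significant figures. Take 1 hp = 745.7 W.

0.14

Converting, Q̇_C = 88.30 hp = 65.85 kW, so COP_actual = Q̇_C/Ẇ = 65.85/45.30 = 1.454.
In absolute terms T_C = 279.54 K and T_H = 307.04 K, so ΔT = 27.50 K.
COP_Carnot = T_C/ΔT = 279.54/27.50 = 10.17.
η_II = COP_actual/COP_Carnot = 1.454/10.17 = 0.1430.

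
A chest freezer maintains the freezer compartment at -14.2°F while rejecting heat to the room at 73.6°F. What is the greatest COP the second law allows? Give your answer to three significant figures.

5.07

In absolute terms T_C = 247.48 K and T_H = 296.26 K, so ΔT = 48.78 K.
For a reversible cycle, COP_Carnot = T_C/ΔT = 247.48/48.78 = 5.074.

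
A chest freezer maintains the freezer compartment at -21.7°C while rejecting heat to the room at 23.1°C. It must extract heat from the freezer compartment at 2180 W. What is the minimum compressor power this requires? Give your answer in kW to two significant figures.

In absolute terms T_C = 251.45 K and T_H = 296.25 K, so ΔT = 44.80 K.
COP_Carnot = T_C/ΔT = 251.45/44.80 = 5.613.
Ẇ_min = Q̇/COP_Carnot = 2180/5.613 = 388.4 W = 0.3884 kW.

0.39 kW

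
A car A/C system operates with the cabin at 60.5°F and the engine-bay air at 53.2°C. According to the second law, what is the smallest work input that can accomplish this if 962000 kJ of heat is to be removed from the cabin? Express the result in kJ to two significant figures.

120000 kJ

In absolute terms T_C = 288.98 K and T_H = 326.35 K, so ΔT = 37.37 K.
The reversible limit is COP_R = T_C/ΔT = 7.734, so W_min = Q_C/COP = Q_C·ΔT/T_C.
W_min = 962000 × 37.37/288.98 = 124400 kJ.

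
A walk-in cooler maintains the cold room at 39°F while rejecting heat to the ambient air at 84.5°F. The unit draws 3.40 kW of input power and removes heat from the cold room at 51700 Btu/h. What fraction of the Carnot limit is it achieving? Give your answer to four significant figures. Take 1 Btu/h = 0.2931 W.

Converting, Q̇_C = 51700 Btu/h = 15.15 kW, so COP_actual = Q̇_C/Ẇ = 15.15/3.400 = 4.457.
In absolute terms T_C = 277.04 K and T_H = 302.32 K, so ΔT = 25.28 K.
COP_Carnot = T_C/ΔT = 277.04/25.28 = 10.96.
η_II = COP_actual/COP_Carnot = 4.457/10.96 = 0.4067.

0.4067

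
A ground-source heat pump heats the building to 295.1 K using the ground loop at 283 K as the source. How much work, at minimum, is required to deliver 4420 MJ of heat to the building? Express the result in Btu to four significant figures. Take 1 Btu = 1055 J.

The reservoir spacing is ΔT = 295.1 − 283 = 12.10 K.
The reversible limit is COP_HP = T_H/ΔT = 24.39, so W_min = Q_H/COP = Q_H·ΔT/T_H.
W_min = 4420 × 12.10/295.10 = 181.2 MJ = 171800 Btu.

171800 Btu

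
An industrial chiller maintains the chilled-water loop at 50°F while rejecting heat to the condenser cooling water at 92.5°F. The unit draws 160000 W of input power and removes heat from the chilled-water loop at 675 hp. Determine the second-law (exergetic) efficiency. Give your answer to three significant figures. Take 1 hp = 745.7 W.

Converting, Q̇_C = 675.0 hp = 503300 W, so COP_actual = Q̇_C/Ẇ = 503300/160000 = 3.146.
In absolute terms T_C = 283.15 K and T_H = 306.76 K, so ΔT = 23.61 K.
COP_Carnot = T_C/ΔT = 283.15/23.61 = 11.99.
η_II = COP_actual/COP_Carnot = 3.146/11.99 = 0.2623.

0.262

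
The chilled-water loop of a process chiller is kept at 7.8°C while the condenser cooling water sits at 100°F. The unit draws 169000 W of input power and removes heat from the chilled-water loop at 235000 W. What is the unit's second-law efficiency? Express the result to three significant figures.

COP_actual = Q̇_C/Ẇ = 235000/169000 = 1.391.
In absolute terms T_C = 280.95 K and T_H = 310.93 K, so ΔT = 29.98 K.
COP_Carnot = T_C/ΔT = 280.95/29.98 = 9.372.
η_II = COP_actual/COP_Carnot = 1.391/9.372 = 0.1484.

0.148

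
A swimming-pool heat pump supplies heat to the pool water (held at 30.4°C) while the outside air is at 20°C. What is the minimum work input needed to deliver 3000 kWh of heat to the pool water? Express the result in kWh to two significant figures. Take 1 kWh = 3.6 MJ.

In absolute terms T_C = 293.15 K and T_H = 303.55 K, so ΔT = 10.40 K.
The reversible limit is COP_HP = T_H/ΔT = 29.19, so W_min = Q_H/COP = Q_H·ΔT/T_H.
W_min = 3000 × 10.40/303.55 = 102.8 kWh.

100 kWh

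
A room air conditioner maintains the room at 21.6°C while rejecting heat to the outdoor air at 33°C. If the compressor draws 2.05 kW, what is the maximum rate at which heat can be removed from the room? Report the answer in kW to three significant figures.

In absolute terms T_C = 294.75 K and T_H = 306.15 K, so ΔT = 11.40 K.
COP_Carnot = T_C/ΔT = 294.75/11.40 = 25.86.
Q̇_max = COP_Carnot × Ẇ = 25.86 × 2.050 kW = 53.00 kW.

53.0 kW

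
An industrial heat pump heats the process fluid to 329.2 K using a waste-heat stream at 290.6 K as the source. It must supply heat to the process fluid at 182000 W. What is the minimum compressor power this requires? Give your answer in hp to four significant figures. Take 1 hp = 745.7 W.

28.62 hp

The reservoir spacing is ΔT = 329.2 − 290.6 = 38.60 K.
COP_Carnot = T_H/ΔT = 329.20/38.60 = 8.528.
Ẇ_min = Q̇/COP_Carnot = 182000/8.528 = 21340 W = 28.62 hp.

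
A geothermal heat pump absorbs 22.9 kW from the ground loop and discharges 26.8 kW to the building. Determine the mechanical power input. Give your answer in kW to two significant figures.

3.9 kW

For a cyclic device the first law requires Q̇_H = Q̇_C + Ẇ.
Ẇ = Q̇_H − Q̇_C = 3.900 kW.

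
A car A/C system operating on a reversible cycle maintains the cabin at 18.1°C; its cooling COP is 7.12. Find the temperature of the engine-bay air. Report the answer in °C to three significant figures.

COP_R = T_C/(T_H − T_C) gives T_H − T_C = T_C/COP.
With T_C = 291.25 K, T_H = 291.25 × (1 + 1/7.12) = 332.16 K.
Converting, 332.16 K = 59.01°C.

59.0 °C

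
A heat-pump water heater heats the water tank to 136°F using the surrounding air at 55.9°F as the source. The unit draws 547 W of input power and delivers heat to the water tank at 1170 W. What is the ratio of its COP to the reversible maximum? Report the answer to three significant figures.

0.288

COP_actual = Q̇_H/Ẇ = 1170/547.0 = 2.139.
In absolute terms T_C = 286.43 K and T_H = 330.93 K, so ΔT = 44.50 K.
COP_Carnot = T_H/ΔT = 330.93/44.50 = 7.437.
η_II = COP_actual/COP_Carnot = 2.139/7.437 = 0.2876.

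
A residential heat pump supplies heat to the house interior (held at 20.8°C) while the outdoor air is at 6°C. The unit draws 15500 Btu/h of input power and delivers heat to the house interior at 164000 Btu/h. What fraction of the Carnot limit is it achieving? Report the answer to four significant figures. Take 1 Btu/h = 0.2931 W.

COP_actual = Q̇_H/Ẇ = 164000/15500 = 10.58.
In absolute terms T_C = 279.15 K and T_H = 293.95 K, so ΔT = 14.80 K.
COP_Carnot = T_H/ΔT = 293.95/14.80 = 19.86.
η_II = COP_actual/COP_Carnot = 10.58/19.86 = 0.5327.

0.5327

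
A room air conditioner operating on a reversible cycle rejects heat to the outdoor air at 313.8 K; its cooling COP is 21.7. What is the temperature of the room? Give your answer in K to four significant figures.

For a Carnot refrigerator COP_R = T_C/(T_H − T_C), so T_C = COP·T_H/(1 + COP).
With T_H = 313.80 K, T_C = 21.7 × 313.80/22.70 = 299.98 K.

300.0 K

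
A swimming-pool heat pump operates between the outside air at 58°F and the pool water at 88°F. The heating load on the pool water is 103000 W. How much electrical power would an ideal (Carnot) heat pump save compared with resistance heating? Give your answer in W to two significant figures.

97000 W

In absolute terms T_C = 287.59 K and T_H = 304.26 K, so ΔT = 16.67 K.
COP_Carnot = T_H/ΔT = 304.26/16.67 = 18.26.
Resistance heating needs Ẇ_res = Q̇_H = 103000 W; the reversible heat pump needs only Ẇ_hp = Q̇_H/COP = 5642 W.
Saving = 103000 − 5642 = 97360 W.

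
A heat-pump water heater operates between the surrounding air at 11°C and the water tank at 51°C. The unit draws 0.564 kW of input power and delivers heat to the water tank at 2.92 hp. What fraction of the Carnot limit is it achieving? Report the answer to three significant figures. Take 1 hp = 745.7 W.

0.476

Converting, Q̇_H = 2.920 hp = 2.177 kW, so COP_actual = Q̇_H/Ẇ = 2.177/0.5640 = 3.861.
In absolute terms T_C = 284.15 K and T_H = 324.15 K, so ΔT = 40.00 K.
COP_Carnot = T_H/ΔT = 324.15/40.00 = 8.104.
η_II = COP_actual/COP_Carnot = 3.861/8.104 = 0.4764.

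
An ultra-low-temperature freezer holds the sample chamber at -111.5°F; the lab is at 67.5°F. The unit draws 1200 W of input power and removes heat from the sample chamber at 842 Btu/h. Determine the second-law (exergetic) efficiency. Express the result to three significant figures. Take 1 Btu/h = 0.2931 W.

0.106

Converting, Q̇_C = 842.0 Btu/h = 246.8 W, so COP_actual = Q̇_C/Ẇ = 246.8/1200 = 0.2057.
In absolute terms T_C = 193.43 K and T_H = 292.87 K, so ΔT = 99.44 K.
COP_Carnot = T_C/ΔT = 193.43/99.44 = 1.945.
η_II = COP_actual/COP_Carnot = 0.2057/1.945 = 0.1057.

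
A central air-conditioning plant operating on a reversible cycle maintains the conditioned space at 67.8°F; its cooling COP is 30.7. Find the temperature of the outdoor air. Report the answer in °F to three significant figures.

85.0 °F

COP_R = T_C/(T_H − T_C) gives T_H − T_C = T_C/COP.
With T_C = 293.04 K, T_H = 293.04 × (1 + 1/30.7) = 302.58 K.
Converting, 302.58 K = 84.98°F.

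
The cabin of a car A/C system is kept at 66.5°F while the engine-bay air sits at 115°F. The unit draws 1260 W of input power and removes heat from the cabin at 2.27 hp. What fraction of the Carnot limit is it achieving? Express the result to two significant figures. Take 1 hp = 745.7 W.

Converting, Q̇_C = 2.270 hp = 1693 W, so COP_actual = Q̇_C/Ẇ = 1693/1260 = 1.343.
In absolute terms T_C = 292.32 K and T_H = 319.26 K, so ΔT = 26.94 K.
COP_Carnot = T_C/ΔT = 292.32/26.94 = 10.85.
η_II = COP_actual/COP_Carnot = 1.343/10.85 = 0.1238.

0.12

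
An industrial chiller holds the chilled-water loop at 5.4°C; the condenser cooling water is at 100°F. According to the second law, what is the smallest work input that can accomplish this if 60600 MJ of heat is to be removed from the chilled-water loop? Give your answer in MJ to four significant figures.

7044 MJ

In absolute terms T_C = 278.55 K and T_H = 310.93 K, so ΔT = 32.38 K.
The reversible limit is COP_R = T_C/ΔT = 8.603, so W_min = Q_C/COP = Q_C·ΔT/T_C.
W_min = 60600 × 32.38/278.55 = 7044 MJ.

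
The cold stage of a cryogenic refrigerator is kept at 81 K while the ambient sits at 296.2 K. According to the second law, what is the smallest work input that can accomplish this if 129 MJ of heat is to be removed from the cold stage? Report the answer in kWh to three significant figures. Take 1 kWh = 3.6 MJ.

95.2 kWh

The reservoir spacing is ΔT = 296.2 − 81 = 215.2 K.
The reversible limit is COP_R = T_C/ΔT = 0.3764, so W_min = Q_C/COP = Q_C·ΔT/T_C.
W_min = 129.0 × 215.2/81.00 = 342.7 MJ = 95.20 kWh.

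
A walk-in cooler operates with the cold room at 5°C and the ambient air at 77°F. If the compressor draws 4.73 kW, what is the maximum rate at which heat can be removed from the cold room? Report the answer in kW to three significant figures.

In absolute terms T_C = 278.15 K and T_H = 298.15 K, so ΔT = 20.00 K.
COP_Carnot = T_C/ΔT = 278.15/20.00 = 13.91.
Q̇_max = COP_Carnot × Ẇ = 13.91 × 4.730 kW = 65.78 kW.

65.8 kW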